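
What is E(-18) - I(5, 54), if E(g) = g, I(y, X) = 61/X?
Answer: -1033/54 ≈ -19.130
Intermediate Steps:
E(-18) - I(5, 54) = -18 - 61/54 = -1033/54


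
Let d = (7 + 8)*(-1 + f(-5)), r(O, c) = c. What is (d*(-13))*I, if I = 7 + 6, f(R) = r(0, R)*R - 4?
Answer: -50700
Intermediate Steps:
f(R) = -4 + R² (f(R) = R*R - 4 = R² - 4 = -4 + R²)
d = 300 (d = (7 + 8)*(-1 + (-4 + (-5)²)) = 15*(-1 + (-4 + 25)) = 15*(-1 + 21) = 15*20 = 300)
I = 13
(d*(-13))*I = (300*(-13))*13 = -3900*13 = -50700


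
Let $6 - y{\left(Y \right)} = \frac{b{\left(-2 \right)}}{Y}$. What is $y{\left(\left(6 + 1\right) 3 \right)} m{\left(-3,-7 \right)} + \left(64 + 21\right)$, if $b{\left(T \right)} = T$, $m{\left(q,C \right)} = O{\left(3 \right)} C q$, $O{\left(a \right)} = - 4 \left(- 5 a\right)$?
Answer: $7765$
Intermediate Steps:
$O{\left(a \right)} = 20 a$
$m{\left(q,C \right)} = 60 C q$ ($m{\left(q,C \right)} = 20 \cdot 3 C q = 60 C q$)
$y{\left(Y \right)} = 6 + \frac{2}{Y}$ ($y{\left(Y \right)} = 6 - - \frac{2}{Y} = 6 + \frac{2}{Y}$)
$y{\left(\left(6 + 1\right) 3 \right)} m{\left(-3,-7 \right)} + \left(64 + 21\right) = \left(6 + \frac{2}{\left(6 + 1\right) 3}\right) 60 \left(-7\right) \left(-3\right) + \left(64 + 21\right) = \left(6 + \frac{2}{7 \cdot 3}\right) 1260 + 85 = \left(6 + \frac{2}{21}\right) 1260 + 85 = \frac{128}{21} \cdot 1260 + 85 = 7680 + 85 = 7765$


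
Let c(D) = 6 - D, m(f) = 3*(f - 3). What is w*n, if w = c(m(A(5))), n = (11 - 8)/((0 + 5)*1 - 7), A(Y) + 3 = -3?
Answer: -99/2 ≈ -49.500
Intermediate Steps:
A(Y) = -6 (A(Y) = -3 - 3 = -6)
m(f) = -9 + 3*f (m(f) = 3*(-3 + f) = -9 + 3*f)
n = -3/2 (n = 3/(5*1 - 7) = 3/(5 - 7) = 3/(-2) = 3*(-½) = -3/2 ≈ -1.5000)
w = 33 (w = 6 - (-9 + 3*(-6)) = 6 - (-9 - 18) = 6 - 1*(-27) = 6 + 27 = 33)
w*n = 33*(-3/2) = -99/2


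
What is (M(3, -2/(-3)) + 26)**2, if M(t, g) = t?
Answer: 841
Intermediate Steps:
(M(3, -2/(-3)) + 26)**2 = (3 + 26)**2 = 29**2 = 841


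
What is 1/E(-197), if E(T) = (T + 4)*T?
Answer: 1/38021 ≈ 2.6301e-5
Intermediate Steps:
E(T) = T*(4 + T) (E(T) = (4 + T)*T = T*(4 + T))
1/E(-197) = 1/(-197*(4 - 197)) = 1/(-197*(-193)) = 1/38021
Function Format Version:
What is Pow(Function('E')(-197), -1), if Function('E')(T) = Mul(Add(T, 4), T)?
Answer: Rational(1, 38021) ≈ 2.6301e-5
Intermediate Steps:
Function('E')(T) = Mul(T, Add(4, T)) (Function('E')(T) = Mul(Add(4, T), T) = Mul(T, Add(4, T)))
Pow(Function('E')(-197), -1) = Pow(Mul(-197, Add(4, -197)), -1) = Pow(Mul(-197, -193), -1) = Pow(38021, -1) = Rational(1, 38021)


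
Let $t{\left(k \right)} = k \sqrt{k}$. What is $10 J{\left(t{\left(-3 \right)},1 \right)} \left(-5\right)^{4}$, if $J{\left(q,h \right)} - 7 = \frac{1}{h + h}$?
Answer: $46875$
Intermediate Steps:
$t{\left(k \right)} = k^{\frac{3}{2}}$
$J{\left(q,h \right)} = 7 + \frac{1}{2 h}$ ($J{\left(q,h \right)} = 7 + \frac{1}{h + h} = 7 + \frac{1}{2 h}$)
$10 J{\left(t{\left(-3 \right)},1 \right)} \left(-5\right)^{4} = 10 \left(7 + \frac{1}{2 \cdot 1}\right) \left(-5\right)^{4} = 10 \left(7 + \frac{1}{2} \cdot 1\right) 625 = 10 \left(7 + \frac{1}{2}\right) 625 = 10 \cdot \frac{15}{2} \cdot 625 = 75 \cdot 625 = 46875$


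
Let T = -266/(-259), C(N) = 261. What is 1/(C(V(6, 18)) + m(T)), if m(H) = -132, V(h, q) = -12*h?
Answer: 1/129 ≈ 0.0077519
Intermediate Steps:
T = 38/37 (T = -266*(-1/259) = 38/37 ≈ 1.0270)
1/(C(V(6, 18)) + m(T)) = 1/(261 - 132) = 1/129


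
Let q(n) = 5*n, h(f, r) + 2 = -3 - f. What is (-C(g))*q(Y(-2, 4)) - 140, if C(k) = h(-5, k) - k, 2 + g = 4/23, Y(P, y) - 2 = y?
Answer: -4480/23 ≈ -194.78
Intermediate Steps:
h(f, r) = -5 - f (h(f, r) = -2 + (-3 - f) = -5 - f)
Y(P, y) = 2 + y
g = -42/23 (g = -2 + 4/23 = -42/23 ≈ -1.8261)
C(k) = -k (C(k) = (-5 - 1*(-5)) - k = (-5 + 5) - k = 0 - k = -k)
(-C(g))*q(Y(-2, 4)) - 140 = (-(-1)*(-42)/23)*(5*(2 + 4)) - 140 = (-1*42/23)*(5*6) - 140 = -42/23*30 - 140 = -1260/23 - 140 = -4480/23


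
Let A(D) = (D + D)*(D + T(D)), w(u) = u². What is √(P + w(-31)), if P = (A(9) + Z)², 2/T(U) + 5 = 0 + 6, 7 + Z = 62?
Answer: √64970 ≈ 254.89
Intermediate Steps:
Z = 55 (Z = -7 + 62 = 55)
T(U) = 2 (T(U) = 2/(-5 + (0 + 6)) = 2/(-5 + 6) = 2/1 = 2*1 = 2)
A(D) = 2*D*(2 + D) (A(D) = (D + D)*(D + 2) = (2*D)*(2 + D) = 2*D*(2 + D))
P = 64009 (P = (2*9*(2 + 9) + 55)² = (2*9*11 + 55)² = (198 + 55)² = 253² = 64009)
√(P + w(-31)) = √(64009 + (-31)²) = √(64009 + 961) = √64970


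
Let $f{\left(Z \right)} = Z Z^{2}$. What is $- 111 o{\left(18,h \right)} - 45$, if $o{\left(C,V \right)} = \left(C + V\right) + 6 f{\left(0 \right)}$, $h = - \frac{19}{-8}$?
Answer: $- \frac{18453}{8} \approx -2306.6$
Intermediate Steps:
$f{\left(Z \right)} = Z^{3}$
$h = \frac{19}{8}$ ($h = \left(-19\right) \left(- \frac{1}{8}\right) = \frac{19}{8} \approx 2.375$)
$o{\left(C,V \right)} = C + V$ ($o{\left(C,V \right)} = \left(C + V\right) + 6 \cdot 0^{3} = \left(C + V\right) + 6 \cdot 0 = \left(C + V\right) + 0 = C + V$)
$- 111 o{\left(18,h \right)} - 45 = - 111 \left(18 + \frac{19}{8}\right) - 45 = \left(-111\right) \frac{163}{8} - 45 = - \frac{18093}{8} - 45 = - \frac{18453}{8}$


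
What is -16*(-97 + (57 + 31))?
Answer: 144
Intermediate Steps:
-16*(-97 + (57 + 31)) = -16*(-97 + 88) = -16*(-9) = 144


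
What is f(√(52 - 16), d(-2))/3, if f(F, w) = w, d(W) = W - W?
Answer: 0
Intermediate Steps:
d(W) = 0
f(√(52 - 16), d(-2))/3 = 0/3 = 0*(⅓) = 0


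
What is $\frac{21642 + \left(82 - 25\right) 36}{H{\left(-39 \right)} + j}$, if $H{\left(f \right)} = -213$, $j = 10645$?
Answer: $\frac{11847}{5216} \approx 2.2713$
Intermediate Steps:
$\frac{21642 + \left(82 - 25\right) 36}{H{\left(-39 \right)} + j} = \frac{21642 + \left(82 - 25\right) 36}{-213 + 10645} = \frac{21642 + 57 \cdot 36}{10432} = \left(21642 + 2052\right) \frac{1}{10432} = 23694 \cdot \frac{1}{10432} = \frac{11847}{5216}$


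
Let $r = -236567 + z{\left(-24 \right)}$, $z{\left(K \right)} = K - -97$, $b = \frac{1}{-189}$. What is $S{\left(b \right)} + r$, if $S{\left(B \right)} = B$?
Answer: $- \frac{44697367}{189} \approx -2.3649 \cdot 10^{5}$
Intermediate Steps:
$b = - \frac{1}{189} \approx -0.005291$
$z{\left(K \right)} = 97 + K$ ($z{\left(K \right)} = K + 97 = 97 + K$)
$r = -236494$ ($r = -236567 + \left(97 - 24\right) = -236567 + 73 = -236494$)
$S{\left(b \right)} + r = - \frac{1}{189} - 236494 = - \frac{44697367}{189}$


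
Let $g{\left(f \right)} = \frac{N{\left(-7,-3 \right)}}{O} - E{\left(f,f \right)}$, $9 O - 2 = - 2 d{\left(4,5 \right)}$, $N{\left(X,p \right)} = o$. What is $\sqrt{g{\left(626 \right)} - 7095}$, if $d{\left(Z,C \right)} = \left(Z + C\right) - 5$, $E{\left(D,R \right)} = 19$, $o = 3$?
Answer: $\frac{i \sqrt{28474}}{2} \approx 84.371 i$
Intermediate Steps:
$N{\left(X,p \right)} = 3$
$d{\left(Z,C \right)} = -5 + C + Z$ ($d{\left(Z,C \right)} = \left(C + Z\right) - 5 = -5 + C + Z$)
$O = - \frac{2}{3}$ ($O = \frac{2}{9} + \frac{\left(-2\right) \left(-5 + 5 + 4\right)}{9} = \frac{2}{9} + \frac{\left(-2\right) 4}{9} = \frac{2}{9} + \frac{1}{9} \left(-8\right) = \frac{2}{9} - \frac{8}{9} = - \frac{2}{3} \approx -0.66667$)
$g{\left(f \right)} = - \frac{47}{2}$ ($g{\left(f \right)} = \frac{3}{- \frac{2}{3}} - 19 = 3 \left(- \frac{3}{2}\right) - 19 = - \frac{9}{2} - 19 = - \frac{47}{2}$)
$\sqrt{g{\left(626 \right)} - 7095} = \sqrt{- \frac{47}{2} - 7095} = \sqrt{- \frac{14237}{2}} = \frac{i \sqrt{28474}}{2}$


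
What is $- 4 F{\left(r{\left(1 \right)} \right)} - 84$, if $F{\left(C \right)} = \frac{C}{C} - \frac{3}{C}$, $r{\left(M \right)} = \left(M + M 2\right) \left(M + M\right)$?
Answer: $-86$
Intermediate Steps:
$r{\left(M \right)} = 6 M^{2}$ ($r{\left(M \right)} = \left(M + 2 M\right) 2 M = 3 M 2 M = 6 M^{2}$)
$F{\left(C \right)} = 1 - \frac{3}{C}$
$- 4 F{\left(r{\left(1 \right)} \right)} - 84 = - 4 \frac{-3 + 6 \cdot 1^{2}}{6 \cdot 1^{2}} - 84 = - 4 \frac{-3 + 6 \cdot 1}{6 \cdot 1} - 84 = - 4 \frac{-3 + 6}{6} - 84 = - 4 \cdot \frac{1}{6} \cdot 3 - 84 = \left(-4\right) \frac{1}{2} - 84 = -2 - 84 = -86$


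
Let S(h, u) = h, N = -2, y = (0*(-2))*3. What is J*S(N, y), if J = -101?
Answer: 202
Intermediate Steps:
y = 0 (y = 0*3 = 0)
J*S(N, y) = -101*(-2) = 202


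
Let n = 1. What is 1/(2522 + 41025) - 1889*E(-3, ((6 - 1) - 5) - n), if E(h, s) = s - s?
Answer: 1/43547 ≈ 2.2964e-5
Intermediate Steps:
E(h, s) = 0
1/(2522 + 41025) - 1889*E(-3, ((6 - 1) - 5) - n) = 1/(2522 + 41025) - 1889*0 = 1/43547 + 0 = 1/43547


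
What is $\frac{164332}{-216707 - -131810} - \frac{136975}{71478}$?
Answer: $- \frac{2597209919}{674251974} \approx -3.852$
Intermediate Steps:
$\frac{164332}{-216707 - -131810} - \frac{136975}{71478} = \frac{164332}{-216707 + 131810} - \frac{136975}{71478} = \frac{164332}{-84897} - \frac{136975}{71478} = 164332 \left(- \frac{1}{84897}\right) - \frac{136975}{71478} = - \frac{164332}{84897} - \frac{136975}{71478} = - \frac{2597209919}{674251974}$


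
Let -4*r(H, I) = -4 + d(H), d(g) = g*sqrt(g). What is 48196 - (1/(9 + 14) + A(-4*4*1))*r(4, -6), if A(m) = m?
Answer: 1108141/23 ≈ 48180.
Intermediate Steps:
d(g) = g**(3/2)
r(H, I) = 1 - H**(3/2)/4 (r(H, I) = -(-4 + H**(3/2))/4 = 1 - H**(3/2)/4)
48196 - (1/(9 + 14) + A(-4*4*1))*r(4, -6) = 48196 - (1/(9 + 14) - 4*4*1)*(1 - 4**(3/2)/4) = 48196 - (1/23 - 16*1)*(1 - 1/4*8) = 48196 - (1/23 - 16)*(1 - 2) = 48196 - (-367)*(-1)/23 = 48196 - 1*367/23 = 48196 - 367/23 = 1108141/23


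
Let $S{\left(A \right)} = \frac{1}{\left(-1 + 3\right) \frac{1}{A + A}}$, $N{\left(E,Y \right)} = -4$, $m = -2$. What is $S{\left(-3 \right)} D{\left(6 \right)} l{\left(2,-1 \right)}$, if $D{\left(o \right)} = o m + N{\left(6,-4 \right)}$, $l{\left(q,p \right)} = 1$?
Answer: $48$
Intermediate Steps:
$D{\left(o \right)} = -4 - 2 o$ ($D{\left(o \right)} = o \left(-2\right) - 4 = - 2 o - 4 = -4 - 2 o$)
$S{\left(A \right)} = A$ ($S{\left(A \right)} = \frac{1}{2 \frac{1}{2 A}} = \frac{1}{\frac{1}{A}} = A$)
$S{\left(-3 \right)} D{\left(6 \right)} l{\left(2,-1 \right)} = - 3 \left(-4 - 12\right) 1 = \left(-3\right) \left(-16\right) 1 = 48 \cdot 1 = 48$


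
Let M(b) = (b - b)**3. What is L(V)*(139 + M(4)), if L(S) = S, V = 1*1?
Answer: 139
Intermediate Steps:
V = 1
M(b) = 0 (M(b) = 0**3 = 0)
L(V)*(139 + M(4)) = 1*(139 + 0) = 1*139 = 139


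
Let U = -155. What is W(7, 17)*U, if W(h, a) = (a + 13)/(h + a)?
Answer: -775/4 ≈ -193.75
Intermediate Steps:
W(h, a) = (13 + a)/(a + h)
W(7, 17)*U = ((13 + 17)/(17 + 7))*(-155) = (30/24)*(-155) = ((1/24)*30)*(-155) = (5/4)*(-155) = -775/4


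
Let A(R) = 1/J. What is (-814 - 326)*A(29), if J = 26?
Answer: -570/13 ≈ -43.846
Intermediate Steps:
A(R) = 1/26
(-814 - 326)*A(29) = (-814 - 326)*(1/26) = -1140*1/26 = -570/13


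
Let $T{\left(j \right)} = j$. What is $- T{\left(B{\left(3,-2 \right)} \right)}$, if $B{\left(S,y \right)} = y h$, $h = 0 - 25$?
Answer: $-50$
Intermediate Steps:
$h = -25$ ($h = 0 - 25 = -25$)
$B{\left(S,y \right)} = - 25 y$ ($B{\left(S,y \right)} = y \left(-25\right) = - 25 y$)
$- T{\left(B{\left(3,-2 \right)} \right)} = - \left(-25\right) \left(-2\right) = \left(-1\right) 50 = -50$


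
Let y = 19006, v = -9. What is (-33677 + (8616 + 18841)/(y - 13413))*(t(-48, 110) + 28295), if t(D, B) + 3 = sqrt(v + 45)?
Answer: -5329305857192/5593 ≈ -9.5285e+8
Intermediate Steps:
t(D, B) = 3 (t(D, B) = -3 + sqrt(-9 + 45) = -3 + sqrt(36) = -3 + 6 = 3)
(-33677 + (8616 + 18841)/(y - 13413))*(t(-48, 110) + 28295) = (-33677 + (8616 + 18841)/(19006 - 13413))*(3 + 28295) = (-33677 + 27457/5593)*28298 = -188328004/5593*28298 = -5329305857192/5593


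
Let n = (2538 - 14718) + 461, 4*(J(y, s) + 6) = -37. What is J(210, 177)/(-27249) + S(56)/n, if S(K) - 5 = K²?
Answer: -341641577/1277324124 ≈ -0.26747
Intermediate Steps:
S(K) = 5 + K²
J(y, s) = -61/4 (J(y, s) = -6 + (¼)*(-37) = -6 - 37/4 = -61/4)
n = -11719 (n = -12180 + 461 = -11719)
J(210, 177)/(-27249) + S(56)/n = -61/4/(-27249) + (5 + 56²)/(-11719) = -61/4*(-1/27249) + (5 + 3136)*(-1/11719) = 61/108996 + 3141*(-1/11719) = 61/108996 - 3141/11719 = -341641577/1277324124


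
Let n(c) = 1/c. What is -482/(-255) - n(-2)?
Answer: 1219/510 ≈ 2.3902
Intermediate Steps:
-482/(-255) - n(-2) = -482/(-255) - 1/(-2) = -482*(-1/255) - 1*(-½) = 482/255 + ½ = 1219/510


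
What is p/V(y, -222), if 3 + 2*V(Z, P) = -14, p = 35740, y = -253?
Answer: -71480/17 ≈ -4204.7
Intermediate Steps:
V(Z, P) = -17/2 (V(Z, P) = -3/2 + (1/2)*(-14) = -3/2 - 7 = -17/2)
p/V(y, -222) = 35740/(-17/2) = 35740*(-2/17) = -71480/17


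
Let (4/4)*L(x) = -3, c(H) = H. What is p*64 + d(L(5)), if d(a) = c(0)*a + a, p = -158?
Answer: -10115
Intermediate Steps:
L(x) = -3
d(a) = a (d(a) = 0*a + a = 0 + a = a)
p*64 + d(L(5)) = -158*64 - 3 = -10112 - 3 = -10115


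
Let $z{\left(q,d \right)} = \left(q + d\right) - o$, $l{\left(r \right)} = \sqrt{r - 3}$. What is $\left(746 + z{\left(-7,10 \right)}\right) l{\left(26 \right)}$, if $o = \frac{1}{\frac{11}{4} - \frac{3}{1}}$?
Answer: $753 \sqrt{23} \approx 3611.3$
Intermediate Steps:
$l{\left(r \right)} = \sqrt{-3 + r}$
$o = -4$ ($o = \frac{1}{11 \cdot \frac{1}{4} - 3} = \frac{1}{\frac{11}{4} - 3} = \frac{1}{- \frac{1}{4}} = -4$)
$z{\left(q,d \right)} = 4 + d + q$ ($z{\left(q,d \right)} = \left(q + d\right) - -4 = \left(d + q\right) + 4 = 4 + d + q$)
$\left(746 + z{\left(-7,10 \right)}\right) l{\left(26 \right)} = \left(746 + \left(4 + 10 - 7\right)\right) \sqrt{-3 + 26} = \left(746 + 7\right) \sqrt{23} = 753 \sqrt{23}$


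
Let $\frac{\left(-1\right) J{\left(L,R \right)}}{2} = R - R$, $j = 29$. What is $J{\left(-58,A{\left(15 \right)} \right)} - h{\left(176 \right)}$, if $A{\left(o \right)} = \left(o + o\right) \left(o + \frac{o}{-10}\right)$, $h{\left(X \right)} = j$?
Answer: $-29$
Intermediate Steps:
$h{\left(X \right)} = 29$
$A{\left(o \right)} = \frac{9 o^{2}}{5}$ ($A{\left(o \right)} = 2 o \left(o + o \left(- \frac{1}{10}\right)\right) = 2 o \left(o - \frac{o}{10}\right) = 2 o \frac{9 o}{10} = \frac{9 o^{2}}{5}$)
$J{\left(L,R \right)} = 0$ ($J{\left(L,R \right)} = - 2 \left(R - R\right) = \left(-2\right) 0 = 0$)
$J{\left(-58,A{\left(15 \right)} \right)} - h{\left(176 \right)} = 0 - 29 = -29$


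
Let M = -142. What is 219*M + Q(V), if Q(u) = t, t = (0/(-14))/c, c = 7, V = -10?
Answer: -31098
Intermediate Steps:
t = 0 (t = (0/(-14))/7 = (0*(-1/14))*(⅐) = 0*(⅐) = 0)
Q(u) = 0
219*M + Q(V) = 219*(-142) + 0 = -31098 + 0 = -31098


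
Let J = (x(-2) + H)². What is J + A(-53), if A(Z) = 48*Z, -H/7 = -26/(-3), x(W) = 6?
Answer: 4000/9 ≈ 444.44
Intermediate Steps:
H = -182/3 (H = -(-182)/(-3) = -(-182)*(-1)/3 = -7*26/3 = -182/3 ≈ -60.667)
J = 26896/9 (J = (6 - 182/3)² = (-164/3)² = 26896/9 ≈ 2988.4)
J + A(-53) = 26896/9 + 48*(-53) = 26896/9 - 2544 = 4000/9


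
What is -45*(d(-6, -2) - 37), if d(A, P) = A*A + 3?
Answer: -90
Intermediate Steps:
d(A, P) = 3 + A**2 (d(A, P) = A**2 + 3 = 3 + A**2)
-45*(d(-6, -2) - 37) = -45*((3 + (-6)**2) - 37) = -45*((3 + 36) - 37) = -45*(39 - 37) = -45*2 = -90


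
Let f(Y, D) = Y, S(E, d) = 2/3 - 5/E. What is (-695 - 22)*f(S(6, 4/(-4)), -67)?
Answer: 239/2 ≈ 119.50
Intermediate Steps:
S(E, d) = ⅔ - 5/E (S(E, d) = 2*(⅓) - 5/E = ⅔ - 5/E)
(-695 - 22)*f(S(6, 4/(-4)), -67) = (-695 - 22)*(⅔ - 5/6) = (-695 - 1*22)*(⅔ - 5*⅙) = (-695 - 22)*(⅔ - ⅚) = -717*(-⅙) = 239/2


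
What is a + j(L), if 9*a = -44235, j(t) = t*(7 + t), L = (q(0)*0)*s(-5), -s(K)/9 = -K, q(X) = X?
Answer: -4915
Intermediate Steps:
s(K) = 9*K (s(K) = -(-9)*K = 9*K)
L = 0 (L = (0*0)*(9*(-5)) = 0*(-45) = 0)
a = -4915 (a = (⅑)*(-44235) = -4915)
a + j(L) = -4915 + 0*(7 + 0) = -4915 + 0*7 = -4915 + 0 = -4915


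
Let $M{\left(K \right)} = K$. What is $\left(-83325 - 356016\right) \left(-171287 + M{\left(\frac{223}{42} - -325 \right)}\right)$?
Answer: $\frac{150216566701}{2} \approx 7.5108 \cdot 10^{10}$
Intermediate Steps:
$\left(-83325 - 356016\right) \left(-171287 + M{\left(\frac{223}{42} - -325 \right)}\right) = \left(-83325 - 356016\right) \left(-171287 + \left(\frac{223}{42} - -325\right)\right) = - 439341 \left(-171287 + \left(223 \cdot \frac{1}{42} + 325\right)\right) = - 439341 \left(-171287 + \left(\frac{223}{42} + 325\right)\right) = - 439341 \left(-171287 + \frac{13873}{42}\right) = \left(-439341\right) \left(- \frac{7180181}{42}\right) = \frac{150216566701}{2}$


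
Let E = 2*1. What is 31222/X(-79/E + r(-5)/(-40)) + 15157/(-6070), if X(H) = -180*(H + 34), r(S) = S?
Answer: 69941257/2349090 ≈ 29.774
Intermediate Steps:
E = 2
X(H) = -6120 - 180*H (X(H) = -180*(34 + H) = -6120 - 180*H)
31222/X(-79/E + r(-5)/(-40)) + 15157/(-6070) = 31222/(-6120 - 180*(-79/2 - 5/(-40))) + 15157/(-6070) = 31222/(-6120 - 180*(-79*½ - 5*(-1/40))) + 15157*(-1/6070) = 31222/(-6120 - 180*(-79/2 + ⅛)) - 15157/6070 = 31222/(-6120 - 180*(-315/8)) - 15157/6070 = 31222/(-6120 + 14175/2) - 15157/6070 = 31222/(1935/2) - 15157/6070 = 31222*(2/1935) - 15157/6070 = 62444/1935 - 15157/6070 = 69941257/2349090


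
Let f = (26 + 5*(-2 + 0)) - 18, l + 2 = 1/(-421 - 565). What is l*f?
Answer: 1973/493 ≈ 4.0020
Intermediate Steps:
l = -1973/986 (l = -2 + 1/(-421 - 565) = -2 + 1/(-986) = -2 - 1/986 = -1973/986 ≈ -2.0010)
f = -2 (f = (26 + 5*(-2)) - 18 = (26 - 10) - 18 = 16 - 18 = -2)
l*f = -1973/986*(-2) = 1973/493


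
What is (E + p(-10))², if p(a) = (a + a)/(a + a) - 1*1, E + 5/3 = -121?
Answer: 135424/9 ≈ 15047.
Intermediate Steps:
E = -368/3 (E = -5/3 - 121 = -368/3 ≈ -122.67)
p(a) = 0 (p(a) = (2*a)/((2*a)) - 1 = (2*a)*(1/(2*a)) - 1 = 1 - 1 = 0)
(E + p(-10))² = (-368/3 + 0)² = (-368/3)² = 135424/9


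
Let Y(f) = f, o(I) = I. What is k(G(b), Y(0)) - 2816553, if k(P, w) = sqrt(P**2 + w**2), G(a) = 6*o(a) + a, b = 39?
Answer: -2816280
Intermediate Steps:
G(a) = 7*a (G(a) = 6*a + a = 7*a)
k(G(b), Y(0)) - 2816553 = sqrt((7*39)**2 + 0**2) - 2816553 = sqrt(273**2 + 0) - 2816553 = sqrt(74529 + 0) - 2816553 = sqrt(74529) - 2816553 = 273 - 2816553 = -2816280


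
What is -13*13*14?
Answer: -2366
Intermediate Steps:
-13*13*14 = -169*14 = -2366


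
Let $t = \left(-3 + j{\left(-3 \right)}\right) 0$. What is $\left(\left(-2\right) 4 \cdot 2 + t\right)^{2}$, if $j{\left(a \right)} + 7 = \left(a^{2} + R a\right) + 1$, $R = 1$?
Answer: $256$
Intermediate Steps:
$j{\left(a \right)} = -6 + a + a^{2}$ ($j{\left(a \right)} = -7 + \left(\left(a^{2} + 1 a\right) + 1\right) = -7 + \left(\left(a^{2} + a\right) + 1\right) = -7 + \left(\left(a + a^{2}\right) + 1\right) = -7 + \left(1 + a + a^{2}\right) = -6 + a + a^{2}$)
$t = 0$ ($t = \left(-3 - \left(9 - 9\right)\right) 0 = \left(-3 - 0\right) 0 = \left(-3 + 0\right) 0 = \left(-3\right) 0 = 0$)
$\left(\left(-2\right) 4 \cdot 2 + t\right)^{2} = \left(\left(-2\right) 4 \cdot 2 + 0\right)^{2} = \left(\left(-8\right) 2 + 0\right)^{2} = \left(-16 + 0\right)^{2} = \left(-16\right)^{2} = 256$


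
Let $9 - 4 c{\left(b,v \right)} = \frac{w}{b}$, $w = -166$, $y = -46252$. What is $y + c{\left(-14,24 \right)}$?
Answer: $- \frac{323769}{7} \approx -46253.0$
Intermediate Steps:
$c{\left(b,v \right)} = \frac{9}{4} + \frac{83}{2 b}$ ($c{\left(b,v \right)} = \frac{9}{4} - \frac{\left(-166\right) \frac{1}{b}}{4} = \frac{9}{4} + \frac{83}{2 b}$)
$y + c{\left(-14,24 \right)} = -46252 + \frac{166 + 9 \left(-14\right)}{4 \left(-14\right)} = -46252 + \frac{1}{4} \left(- \frac{1}{14}\right) \left(166 - 126\right) = -46252 + \frac{1}{4} \left(- \frac{1}{14}\right) 40 = -46252 - \frac{5}{7} = - \frac{323769}{7}$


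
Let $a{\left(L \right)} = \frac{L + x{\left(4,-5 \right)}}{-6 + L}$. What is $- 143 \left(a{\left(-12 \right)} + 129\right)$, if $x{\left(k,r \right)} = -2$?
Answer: $- \frac{167024}{9} \approx -18558.0$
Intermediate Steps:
$a{\left(L \right)} = \frac{-2 + L}{-6 + L}$ ($a{\left(L \right)} = \frac{L - 2}{-6 + L} = \frac{-2 + L}{-6 + L}$)
$- 143 \left(a{\left(-12 \right)} + 129\right) = - 143 \left(\frac{-2 - 12}{-6 - 12} + 129\right) = - 143 \left(\frac{1}{-18} \left(-14\right) + 129\right) = - 143 \left(\left(- \frac{1}{18}\right) \left(-14\right) + 129\right) = - 143 \left(\frac{7}{9} + 129\right) = \left(-143\right) \frac{1168}{9} = - \frac{167024}{9}$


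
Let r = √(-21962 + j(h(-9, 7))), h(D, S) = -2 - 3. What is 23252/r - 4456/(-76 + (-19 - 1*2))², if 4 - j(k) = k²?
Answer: -4456/9409 - 23252*I*√21983/21983 ≈ -0.47359 - 156.83*I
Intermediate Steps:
h(D, S) = -5
j(k) = 4 - k²
r = I*√21983 (r = √(-21962 + (4 - 1*(-5)²)) = √(-21962 + (4 - 1*25)) = √(-21962 + (4 - 25)) = √(-21962 - 21) = √(-21983) = I*√21983 ≈ 148.27*I)
23252/r - 4456/(-76 + (-19 - 1*2))² = 23252/((I*√21983)) - 4456/(-76 + (-19 - 1*2))² = 23252*(-I*√21983/21983) - 4456/(-76 + (-19 - 2))² = -23252*I*√21983/21983 - 4456/(-76 - 21)² = -23252*I*√21983/21983 - 4456/((-97)²) = -23252*I*√21983/21983 - 4456/9409 = -4456/9409 - 23252*I*√21983/21983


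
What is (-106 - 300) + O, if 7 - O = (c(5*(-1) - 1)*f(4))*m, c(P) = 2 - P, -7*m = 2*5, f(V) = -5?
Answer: -3193/7 ≈ -456.14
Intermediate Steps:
m = -10/7 (m = -2*5/7 = -1/7*10 = -10/7 ≈ -1.4286)
O = -351/7 (O = 7 - (2 - (5*(-1) - 1))*(-5)*(-10)/7 = 7 - (2 - (-5 - 1))*(-5)*(-10)/7 = 7 - (2 - 1*(-6))*(-5)*(-10)/7 = 7 - (2 + 6)*(-5)*(-10)/7 = 7 - 8*(-5)*(-10)/7 = 7 - (-40)*(-10)/7 = 7 - 1*400/7 = 7 - 400/7 = -351/7 ≈ -50.143)
(-106 - 300) + O = (-106 - 300) - 351/7 = -406 - 351/7 = -3193/7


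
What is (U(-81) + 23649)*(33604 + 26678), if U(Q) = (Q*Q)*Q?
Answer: -30610717344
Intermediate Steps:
U(Q) = Q³ (U(Q) = Q²*Q = Q³)
(U(-81) + 23649)*(33604 + 26678) = ((-81)³ + 23649)*(33604 + 26678) = (-531441 + 23649)*60282 = -507792*60282 = -30610717344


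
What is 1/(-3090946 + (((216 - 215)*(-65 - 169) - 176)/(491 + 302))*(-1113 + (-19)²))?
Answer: -793/2450811858 ≈ -3.2357e-7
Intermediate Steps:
1/(-3090946 + (((216 - 215)*(-65 - 169) - 176)/(491 + 302))*(-1113 + (-19)²)) = 1/(-3090946 + ((1*(-234) - 176)/793)*(-1113 + 361)) = 1/(-3090946 + ((-234 - 176)*(1/793))*(-752)) = 1/(-3090946 - 410*1/793*(-752)) = 1/(-3090946 - 410/793*(-752)) = 1/(-3090946 + 308320/793) = 1/(-2450811858/793) = -793/2450811858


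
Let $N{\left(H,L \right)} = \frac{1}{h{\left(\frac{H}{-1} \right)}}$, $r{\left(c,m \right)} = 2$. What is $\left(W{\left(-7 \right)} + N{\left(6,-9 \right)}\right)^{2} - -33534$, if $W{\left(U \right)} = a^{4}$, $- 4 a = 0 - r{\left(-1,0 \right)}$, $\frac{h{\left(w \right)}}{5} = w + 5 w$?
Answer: $\frac{17384027281}{518400} \approx 33534.0$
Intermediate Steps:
$h{\left(w \right)} = 30 w$ ($h{\left(w \right)} = 5 \left(w + 5 w\right) = 5 \cdot 6 w = 30 w$)
$a = \frac{1}{2}$ ($a = - \frac{0 - 2}{4} = \left(- \frac{1}{4}\right) \left(-2\right) = \frac{1}{2} \approx 0.5$)
$N{\left(H,L \right)} = - \frac{1}{30 H}$ ($N{\left(H,L \right)} = \frac{1}{30 \frac{H}{-1}} = \frac{1}{30 H \left(-1\right)} = \frac{1}{30 \left(- H\right)} = \frac{1}{\left(-30\right) H} = - \frac{1}{30 H}$)
$W{\left(U \right)} = \frac{1}{16}$ ($W{\left(U \right)} = \left(\frac{1}{2}\right)^{4} = \frac{1}{16}$)
$\left(W{\left(-7 \right)} + N{\left(6,-9 \right)}\right)^{2} - -33534 = \left(\frac{1}{16} - \frac{1}{30 \cdot 6}\right)^{2} - -33534 = \left(\frac{1}{16} - \frac{1}{180}\right)^{2} + 33534 = \left(\frac{41}{720}\right)^{2} + 33534 = \frac{1681}{518400} + 33534 = \frac{17384027281}{518400}$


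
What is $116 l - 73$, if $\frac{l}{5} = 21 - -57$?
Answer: $45167$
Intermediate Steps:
$l = 390$ ($l = 5 \left(21 - -57\right) = 5 \left(21 + 57\right) = 5 \cdot 78 = 390$)
$116 l - 73 = 116 \cdot 390 - 73 = 45240 - 73 = 45167$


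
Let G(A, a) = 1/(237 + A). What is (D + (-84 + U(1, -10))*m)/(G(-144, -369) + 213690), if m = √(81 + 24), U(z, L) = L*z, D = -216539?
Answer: -20138127/19873171 - 8742*√105/19873171 ≈ -1.0178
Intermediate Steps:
m = √105 ≈ 10.247
(D + (-84 + U(1, -10))*m)/(G(-144, -369) + 213690) = (-216539 + (-84 - 10*1)*√105)/(1/(237 - 144) + 213690) = (-216539 + (-84 - 10)*√105)/(1/93 + 213690) = (-216539 - 94*√105)/(1/93 + 213690) = (-216539 - 94*√105)/(19873171/93) = (-216539 - 94*√105)*(93/19873171) = -20138127/19873171 - 8742*√105/19873171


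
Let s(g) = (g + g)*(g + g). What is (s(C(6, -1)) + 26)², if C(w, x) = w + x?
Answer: 15876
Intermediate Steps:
s(g) = 4*g² (s(g) = (2*g)*(2*g) = 4*g²)
(s(C(6, -1)) + 26)² = (4*(6 - 1)² + 26)² = (4*5² + 26)² = (4*25 + 26)² = (100 + 26)² = 126² = 15876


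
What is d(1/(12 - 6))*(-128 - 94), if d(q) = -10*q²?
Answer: 185/3 ≈ 61.667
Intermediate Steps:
d(1/(12 - 6))*(-128 - 94) = (-10/(12 - 6)²)*(-128 - 94) = -10*(1/6)²*(-222) = -10*(⅙)²*(-222) = -10*1/36*(-222) = -5/18*(-222) = 185/3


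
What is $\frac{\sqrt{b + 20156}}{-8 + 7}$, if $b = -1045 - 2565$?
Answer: $- \sqrt{16546} \approx -128.63$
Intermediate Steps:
$b = -3610$
$\frac{\sqrt{b + 20156}}{-8 + 7} = \frac{\sqrt{-3610 + 20156}}{-8 + 7} = \frac{\sqrt{16546}}{-1} = - \sqrt{16546}$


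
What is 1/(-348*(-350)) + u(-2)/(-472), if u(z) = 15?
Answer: -57079/1796550 ≈ -0.031771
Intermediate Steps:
1/(-348*(-350)) + u(-2)/(-472) = 1/(-348*(-350)) + 15/(-472) = -1/348*(-1/350) + 15*(-1/472) = 1/121800 - 15/472 = -57079/1796550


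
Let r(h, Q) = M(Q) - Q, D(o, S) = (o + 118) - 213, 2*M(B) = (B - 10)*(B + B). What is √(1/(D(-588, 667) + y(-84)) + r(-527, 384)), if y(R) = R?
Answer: √84261809281/767 ≈ 378.46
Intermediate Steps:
M(B) = B*(-10 + B) (M(B) = ((B - 10)*(B + B))/2 = ((-10 + B)*(2*B))/2 = (2*B*(-10 + B))/2 = B*(-10 + B))
D(o, S) = -95 + o (D(o, S) = (118 + o) - 213 = -95 + o)
r(h, Q) = -Q + Q*(-10 + Q) (r(h, Q) = Q*(-10 + Q) - Q = -Q + Q*(-10 + Q))
√(1/(D(-588, 667) + y(-84)) + r(-527, 384)) = √(1/((-95 - 588) - 84) + 384*(-11 + 384)) = √(1/(-683 - 84) + 384*373) = √(1/(-767) + 143232) = √(-1/767 + 143232) = √(109858943/767) = √84261809281/767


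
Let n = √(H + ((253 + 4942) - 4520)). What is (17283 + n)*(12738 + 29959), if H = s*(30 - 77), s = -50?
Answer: 740280586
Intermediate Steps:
H = 2350 (H = -50*(30 - 77) = -50*(-47) = 2350)
n = 55 (n = √(2350 + ((253 + 4942) - 4520)) = √(2350 + (5195 - 4520)) = √(2350 + 675) = √3025 = 55)
(17283 + n)*(12738 + 29959) = (17283 + 55)*(12738 + 29959) = 17338*42697 = 740280586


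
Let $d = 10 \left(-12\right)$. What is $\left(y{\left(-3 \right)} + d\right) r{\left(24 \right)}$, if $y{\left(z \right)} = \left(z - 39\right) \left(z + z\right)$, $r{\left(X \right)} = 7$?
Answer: $924$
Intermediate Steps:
$y{\left(z \right)} = 2 z \left(-39 + z\right)$ ($y{\left(z \right)} = \left(-39 + z\right) 2 z = 2 z \left(-39 + z\right)$)
$d = -120$
$\left(y{\left(-3 \right)} + d\right) r{\left(24 \right)} = \left(2 \left(-3\right) \left(-39 - 3\right) - 120\right) 7 = \left(2 \left(-3\right) \left(-42\right) - 120\right) 7 = \left(252 - 120\right) 7 = 132 \cdot 7 = 924$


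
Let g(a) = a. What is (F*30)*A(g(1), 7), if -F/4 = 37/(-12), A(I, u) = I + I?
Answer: 740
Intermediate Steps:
A(I, u) = 2*I
F = 37/3 (F = -148/(-12) = -148*(-1)/12 = -4*(-37/12) = 37/3 ≈ 12.333)
(F*30)*A(g(1), 7) = ((37/3)*30)*(2*1) = 370*2 = 740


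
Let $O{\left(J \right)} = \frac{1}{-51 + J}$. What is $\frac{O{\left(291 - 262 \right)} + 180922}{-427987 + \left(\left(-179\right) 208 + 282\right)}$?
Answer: $- \frac{1326761}{3409538} \approx -0.38913$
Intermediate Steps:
$\frac{O{\left(291 - 262 \right)} + 180922}{-427987 + \left(\left(-179\right) 208 + 282\right)} = \frac{\frac{1}{-51 + \left(291 - 262\right)} + 180922}{-427987 + \left(\left(-179\right) 208 + 282\right)} = \frac{\frac{1}{-51 + \left(291 - 262\right)} + 180922}{-427987 + \left(-37232 + 282\right)} = \frac{\frac{1}{-51 + 29} + 180922}{-427987 - 36950} = \frac{\frac{1}{-22} + 180922}{-464937} = \left(- \frac{1}{22} + 180922\right) \left(- \frac{1}{464937}\right) = \frac{3980283}{22} \left(- \frac{1}{464937}\right) = - \frac{1326761}{3409538}$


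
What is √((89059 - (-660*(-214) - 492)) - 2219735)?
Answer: 8*I*√35491 ≈ 1507.1*I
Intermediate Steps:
√((89059 - (-660*(-214) - 492)) - 2219735) = √((89059 - (141240 - 492)) - 2219735) = √((89059 - 1*140748) - 2219735) = √((89059 - 140748) - 2219735) = √(-51689 - 2219735) = √(-2271424) = 8*I*√35491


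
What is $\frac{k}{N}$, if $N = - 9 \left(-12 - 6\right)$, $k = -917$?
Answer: $- \frac{917}{162} \approx -5.6605$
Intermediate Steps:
$N = 162$ ($N = \left(-9\right) \left(-18\right) = 162$)
$\frac{k}{N} = - \frac{917}{162}$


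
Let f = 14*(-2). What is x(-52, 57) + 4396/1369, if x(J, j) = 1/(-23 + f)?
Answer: 222827/69819 ≈ 3.1915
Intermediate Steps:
f = -28
x(J, j) = -1/51 (x(J, j) = 1/(-23 - 28) = 1/(-51) = -1/51)
x(-52, 57) + 4396/1369 = -1/51 + 4396/1369 = 222827/69819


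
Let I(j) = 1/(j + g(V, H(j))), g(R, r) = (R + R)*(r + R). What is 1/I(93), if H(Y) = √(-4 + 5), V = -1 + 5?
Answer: 133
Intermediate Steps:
V = 4
H(Y) = 1 (H(Y) = √1 = 1)
g(R, r) = 2*R*(R + r) (g(R, r) = (2*R)*(R + r) = 2*R*(R + r))
I(j) = 1/(40 + j) (I(j) = 1/(j + 2*4*(4 + 1)) = 1/(j + 2*4*5) = 1/(j + 40) = 1/(40 + j))
1/I(93) = 1/(1/(40 + 93)) = 1/(1/133) = 133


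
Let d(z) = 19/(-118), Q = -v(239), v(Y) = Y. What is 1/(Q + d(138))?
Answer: -118/28221 ≈ -0.0041813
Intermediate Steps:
Q = -239 (Q = -1*239 = -239)
d(z) = -19/118 (d(z) = 19*(-1/118) = -19/118)
1/(Q + d(138)) = 1/(-239 - 19/118) = 1/(-28221/118) = -118/28221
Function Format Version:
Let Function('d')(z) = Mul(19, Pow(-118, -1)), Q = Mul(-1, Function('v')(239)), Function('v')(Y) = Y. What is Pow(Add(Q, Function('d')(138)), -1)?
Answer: Rational(-118, 28221) ≈ -0.0041813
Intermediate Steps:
Q = -239 (Q = Mul(-1, 239) = -239)
Function('d')(z) = Rational(-19, 118) (Function('d')(z) = Mul(19, Rational(-1, 118)) = Rational(-19, 118))
Pow(Add(Q, Function('d')(138)), -1) = Pow(Add(-239, Rational(-19, 118)), -1) = Pow(Rational(-28221, 118), -1) = Rational(-118, 28221)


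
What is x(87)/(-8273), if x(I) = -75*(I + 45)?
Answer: 9900/8273 ≈ 1.1967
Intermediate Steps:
x(I) = -3375 - 75*I (x(I) = -75*(45 + I) = -3375 - 75*I)
x(87)/(-8273) = (-3375 - 75*87)/(-8273) = (-3375 - 6525)*(-1/8273) = -9900*(-1/8273) = 9900/8273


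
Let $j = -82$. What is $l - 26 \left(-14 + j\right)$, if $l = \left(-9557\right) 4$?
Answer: $-35732$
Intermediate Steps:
$l = -38228$
$l - 26 \left(-14 + j\right) = -38228 - 26 \left(-14 - 82\right) = -38228 - 26 \left(-96\right) = -38228 - -2496 = -38228 + 2496 = -35732$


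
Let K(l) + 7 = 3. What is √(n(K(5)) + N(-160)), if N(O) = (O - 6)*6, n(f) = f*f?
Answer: 14*I*√5 ≈ 31.305*I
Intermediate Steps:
K(l) = -4 (K(l) = -7 + 3 = -4)
n(f) = f²
N(O) = -36 + 6*O (N(O) = (-6 + O)*6 = -36 + 6*O)
√(n(K(5)) + N(-160)) = √((-4)² + (-36 + 6*(-160))) = √(16 + (-36 - 960)) = √(16 - 996) = √(-980) = 14*I*√5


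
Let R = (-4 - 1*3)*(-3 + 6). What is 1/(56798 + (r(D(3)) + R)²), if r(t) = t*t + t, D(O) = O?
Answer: 1/56879 ≈ 1.7581e-5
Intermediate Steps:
r(t) = t + t² (r(t) = t² + t = t + t²)
R = -21 (R = (-4 - 3)*3 = -7*3 = -21)
1/(56798 + (r(D(3)) + R)²) = 1/(56798 + (3*(1 + 3) - 21)²) = 1/(56798 + (3*4 - 21)²) = 1/(56798 + (12 - 21)²) = 1/(56798 + (-9)²) = 1/(56798 + 81) = 1/56879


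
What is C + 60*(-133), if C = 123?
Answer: -7857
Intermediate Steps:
C + 60*(-133) = 123 + 60*(-133) = 123 - 7980 = -7857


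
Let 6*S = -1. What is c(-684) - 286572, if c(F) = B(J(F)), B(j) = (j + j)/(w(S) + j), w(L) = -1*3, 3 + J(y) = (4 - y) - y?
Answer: -195727307/683 ≈ -2.8657e+5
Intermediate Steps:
S = -⅙ (S = (⅙)*(-1) = -⅙ ≈ -0.16667)
J(y) = 1 - 2*y (J(y) = -3 + ((4 - y) - y) = -3 + (4 - 2*y) = 1 - 2*y)
w(L) = -3
B(j) = 2*j/(-3 + j) (B(j) = (j + j)/(-3 + j) = (2*j)/(-3 + j) = 2*j/(-3 + j))
c(F) = 2*(1 - 2*F)/(-2 - 2*F) (c(F) = 2*(1 - 2*F)/(-3 + (1 - 2*F)) = 2*(1 - 2*F)/(-2 - 2*F))
c(-684) - 286572 = (-1 + 2*(-684))/(1 - 684) - 286572 = (-1 - 1368)/(-683) - 286572 = -1/683*(-1369) - 286572 = 1369/683 - 286572 = -195727307/683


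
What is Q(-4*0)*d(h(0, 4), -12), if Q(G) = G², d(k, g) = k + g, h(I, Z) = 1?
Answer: 0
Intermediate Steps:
d(k, g) = g + k
Q(-4*0)*d(h(0, 4), -12) = (-4*0)²*(-12 + 1) = 0²*(-11) = 0*(-11) = 0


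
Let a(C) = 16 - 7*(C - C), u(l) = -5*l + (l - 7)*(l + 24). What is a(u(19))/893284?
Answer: 4/223321 ≈ 1.7911e-5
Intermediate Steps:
u(l) = -5*l + (-7 + l)*(24 + l)
a(C) = 16 (a(C) = 16 - 7*0 = 16 + 0 = 16)
a(u(19))/893284 = 16/893284 = 16*(1/893284) = 4/223321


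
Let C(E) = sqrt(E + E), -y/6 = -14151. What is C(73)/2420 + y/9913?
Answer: 84906/9913 + sqrt(146)/2420 ≈ 8.5701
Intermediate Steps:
y = 84906 (y = -6*(-14151) = 84906)
C(E) = sqrt(2)*sqrt(E) (C(E) = sqrt(2*E) = sqrt(2)*sqrt(E))
C(73)/2420 + y/9913 = (sqrt(2)*sqrt(73))/2420 + 84906/9913 = sqrt(146)*(1/2420) + 84906*(1/9913) = sqrt(146)/2420 + 84906/9913 = 84906/9913 + sqrt(146)/2420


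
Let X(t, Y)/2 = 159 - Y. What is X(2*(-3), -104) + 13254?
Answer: 13780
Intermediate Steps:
X(t, Y) = 318 - 2*Y (X(t, Y) = 2*(159 - Y) = 318 - 2*Y)
X(2*(-3), -104) + 13254 = (318 - 2*(-104)) + 13254 = (318 + 208) + 13254 = 526 + 13254 = 13780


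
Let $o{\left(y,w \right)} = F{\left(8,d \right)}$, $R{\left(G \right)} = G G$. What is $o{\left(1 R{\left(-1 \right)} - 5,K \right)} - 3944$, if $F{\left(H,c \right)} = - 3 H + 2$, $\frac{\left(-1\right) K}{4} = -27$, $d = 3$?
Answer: $-3966$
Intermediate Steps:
$R{\left(G \right)} = G^{2}$
$K = 108$ ($K = \left(-4\right) \left(-27\right) = 108$)
$F{\left(H,c \right)} = 2 - 3 H$
$o{\left(y,w \right)} = -22$ ($o{\left(y,w \right)} = 2 - 24 = -22$)
$o{\left(1 R{\left(-1 \right)} - 5,K \right)} - 3944 = -22 - 3944 = -3966$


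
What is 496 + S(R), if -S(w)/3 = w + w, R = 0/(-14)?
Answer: 496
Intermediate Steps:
R = 0 (R = 0*(-1/14) = 0)
S(w) = -6*w (S(w) = -3*(w + w) = -6*w)
496 + S(R) = 496 - 6*0 = 496 + 0 = 496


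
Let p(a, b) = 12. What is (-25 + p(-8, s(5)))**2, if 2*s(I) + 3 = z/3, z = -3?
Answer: 169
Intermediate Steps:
s(I) = -2 (s(I) = -3/2 + (-3/3)/2 = -3/2 + (-3*1/3)/2 = -3/2 + (1/2)*(-1) = -3/2 - 1/2 = -2)
(-25 + p(-8, s(5)))**2 = (-25 + 12)**2 = (-13)**2 = 169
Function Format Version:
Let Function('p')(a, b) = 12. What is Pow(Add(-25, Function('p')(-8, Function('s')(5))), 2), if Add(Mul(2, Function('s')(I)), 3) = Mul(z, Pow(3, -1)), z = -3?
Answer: 169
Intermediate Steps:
Function('s')(I) = -2 (Function('s')(I) = Add(Rational(-3, 2), Mul(Rational(1, 2), Mul(-3, Pow(3, -1)))) = Add(Rational(-3, 2), Mul(Rational(1, 2), Mul(-3, Rational(1, 3)))) = Add(Rational(-3, 2), Mul(Rational(1, 2), -1)) = Add(Rational(-3, 2), Rational(-1, 2)) = -2)
Pow(Add(-25, Function('p')(-8, Function('s')(5))), 2) = Pow(Add(-25, 12), 2) = Pow(-13, 2) = 169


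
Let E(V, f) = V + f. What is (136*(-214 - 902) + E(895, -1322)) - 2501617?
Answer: -2653820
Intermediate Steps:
(136*(-214 - 902) + E(895, -1322)) - 2501617 = (136*(-214 - 902) + (895 - 1322)) - 2501617 = (136*(-1116) - 427) - 2501617 = (-151776 - 427) - 2501617 = -152203 - 2501617 = -2653820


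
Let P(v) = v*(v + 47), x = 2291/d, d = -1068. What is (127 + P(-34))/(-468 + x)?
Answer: 67284/100423 ≈ 0.67001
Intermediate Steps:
x = -2291/1068 (x = 2291/(-1068) = 2291*(-1/1068) = -2291/1068 ≈ -2.1451)
P(v) = v*(47 + v)
(127 + P(-34))/(-468 + x) = (127 - 34*(47 - 34))/(-468 - 2291/1068) = (127 - 34*13)/(-502115/1068) = (127 - 442)*(-1068/502115) = -315*(-1068/502115) = 67284/100423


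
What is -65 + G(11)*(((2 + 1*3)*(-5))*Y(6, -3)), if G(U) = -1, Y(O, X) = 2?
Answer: -15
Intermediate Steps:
-65 + G(11)*(((2 + 1*3)*(-5))*Y(6, -3)) = -65 - (2 + 1*3)*(-5)*2 = -65 - (2 + 3)*(-5)*2 = -65 - 5*(-5)*2 = -65 - (-25)*2 = -65 - 1*(-50) = -65 + 50 = -15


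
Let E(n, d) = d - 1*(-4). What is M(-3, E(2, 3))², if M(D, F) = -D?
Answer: 9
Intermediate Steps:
E(n, d) = 4 + d (E(n, d) = d + 4 = 4 + d)
M(-3, E(2, 3))² = (-1*(-3))² = 3² = 9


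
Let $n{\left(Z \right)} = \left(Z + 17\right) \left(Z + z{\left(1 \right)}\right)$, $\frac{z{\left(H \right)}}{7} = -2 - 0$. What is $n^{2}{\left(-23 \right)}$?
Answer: $49284$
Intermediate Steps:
$z{\left(H \right)} = -14$ ($z{\left(H \right)} = 7 \left(-2 - 0\right) = 7 \left(-2 + 0\right) = 7 \left(-2\right) = -14$)
$n{\left(Z \right)} = \left(-14 + Z\right) \left(17 + Z\right)$ ($n{\left(Z \right)} = \left(Z + 17\right) \left(Z - 14\right) = \left(17 + Z\right) \left(-14 + Z\right) = \left(-14 + Z\right) \left(17 + Z\right)$)
$n^{2}{\left(-23 \right)} = \left(-238 + \left(-23\right)^{2} + 3 \left(-23\right)\right)^{2} = \left(-238 + 529 - 69\right)^{2} = 222^{2} = 49284$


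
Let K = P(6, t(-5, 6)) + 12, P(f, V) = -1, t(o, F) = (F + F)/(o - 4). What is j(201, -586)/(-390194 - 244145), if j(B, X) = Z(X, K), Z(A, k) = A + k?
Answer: 575/634339 ≈ 0.00090646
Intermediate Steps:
t(o, F) = 2*F/(-4 + o) (t(o, F) = (2*F)/(-4 + o) = 2*F/(-4 + o))
K = 11 (K = -1 + 12 = 11)
j(B, X) = 11 + X (j(B, X) = X + 11 = 11 + X)
j(201, -586)/(-390194 - 244145) = (11 - 586)/(-390194 - 244145) = -575/(-634339) = -575*(-1/634339) = 575/634339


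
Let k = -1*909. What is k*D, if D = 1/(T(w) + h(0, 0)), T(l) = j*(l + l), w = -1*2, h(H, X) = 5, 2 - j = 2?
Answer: -909/5 ≈ -181.80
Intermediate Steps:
j = 0 (j = 2 - 1*2 = 2 - 2 = 0)
w = -2
T(l) = 0 (T(l) = 0*(l + l) = 0*(2*l) = 0)
D = 1/5 (D = 1/(0 + 5) = 1/5 ≈ 0.20000)
k = -909
k*D = -909*1/5 = -909/5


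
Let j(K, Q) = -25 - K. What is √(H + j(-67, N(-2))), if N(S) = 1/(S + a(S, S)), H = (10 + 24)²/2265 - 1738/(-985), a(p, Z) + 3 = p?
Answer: 2*√2203768121370/446205 ≈ 6.6539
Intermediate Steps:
a(p, Z) = -3 + p
H = 1015046/446205 (H = 34²*(1/2265) - 1738*(-1/985) = 1156*(1/2265) + 1738/985 = 1156/2265 + 1738/985 = 1015046/446205 ≈ 2.2748)
N(S) = 1/(-3 + 2*S) (N(S) = 1/(S + (-3 + S)) = 1/(-3 + 2*S))
√(H + j(-67, N(-2))) = √(1015046/446205 + (-25 - 1*(-67))) = √(1015046/446205 + (-25 + 67)) = √(1015046/446205 + 42) = √(19755656/446205) = 2*√2203768121370/446205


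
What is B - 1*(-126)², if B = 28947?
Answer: 13071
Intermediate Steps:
B - 1*(-126)² = 28947 - 1*(-126)² = 28947 - 1*15876 = 28947 - 15876 = 13071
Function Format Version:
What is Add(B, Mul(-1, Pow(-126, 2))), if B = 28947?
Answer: 13071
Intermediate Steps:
Add(B, Mul(-1, Pow(-126, 2))) = Add(28947, Mul(-1, Pow(-126, 2))) = Add(28947, Mul(-1, 15876)) = Add(28947, -15876) = 13071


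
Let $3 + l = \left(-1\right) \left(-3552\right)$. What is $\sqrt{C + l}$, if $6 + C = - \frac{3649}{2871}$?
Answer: $\frac{4 \sqrt{202730561}}{957} \approx 59.512$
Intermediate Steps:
$l = 3549$ ($l = -3 - -3552 = -3 + 3552 = 3549$)
$C = - \frac{20875}{2871}$ ($C = -6 - \frac{3649}{2871} = - \frac{20875}{2871} \approx -7.271$)
$\sqrt{C + l} = \sqrt{- \frac{20875}{2871} + 3549} = \sqrt{\frac{10168304}{2871}} = \frac{4 \sqrt{202730561}}{957}$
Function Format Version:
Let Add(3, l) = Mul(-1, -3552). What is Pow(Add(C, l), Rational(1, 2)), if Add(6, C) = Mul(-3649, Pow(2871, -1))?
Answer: Mul(Rational(4, 957), Pow(202730561, Rational(1, 2))) ≈ 59.512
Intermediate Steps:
l = 3549 (l = Add(-3, Mul(-1, -3552)) = Add(-3, 3552) = 3549)
C = Rational(-20875, 2871) (C = Add(-6, Mul(-3649, Pow(2871, -1))) = Add(-6, Mul(-3649, Rational(1, 2871))) = Add(-6, Rational(-3649, 2871)) = Rational(-20875, 2871) ≈ -7.2710)
Pow(Add(C, l), Rational(1, 2)) = Pow(Add(Rational(-20875, 2871), 3549), Rational(1, 2)) = Pow(Rational(10168304, 2871), Rational(1, 2)) = Mul(Rational(4, 957), Pow(202730561, Rational(1, 2)))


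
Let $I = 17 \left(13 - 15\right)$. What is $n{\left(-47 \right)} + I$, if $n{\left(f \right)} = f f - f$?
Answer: $2222$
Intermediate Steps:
$n{\left(f \right)} = f^{2} - f$
$I = -34$ ($I = 17 \left(-2\right) = -34$)
$n{\left(-47 \right)} + I = - 47 \left(-1 - 47\right) - 34 = \left(-47\right) \left(-48\right) - 34 = 2256 - 34 = 2222$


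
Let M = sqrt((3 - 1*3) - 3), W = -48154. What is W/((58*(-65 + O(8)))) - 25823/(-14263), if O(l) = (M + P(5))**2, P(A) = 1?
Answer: 2*(44051*sqrt(3) + 11576010*I)/(24331*(2*sqrt(3) + 67*I)) ≈ 14.169 + 0.63898*I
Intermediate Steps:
M = I*sqrt(3) (M = sqrt((3 - 3) - 3) = sqrt(0 - 3) = sqrt(-3) = I*sqrt(3) ≈ 1.732*I)
O(l) = (1 + I*sqrt(3))**2 (O(l) = (I*sqrt(3) + 1)**2 = (1 + I*sqrt(3))**2)
W/((58*(-65 + O(8)))) - 25823/(-14263) = -48154*1/(58*(-65 + (1 + I*sqrt(3))**2)) - 25823/(-14263) = -48154/(-3770 + 58*(1 + I*sqrt(3))**2) - 25823*(-1/14263) = -48154/(-3770 + 58*(1 + I*sqrt(3))**2) + 1519/839 = 1519/839 - 48154/(-3770 + 58*(1 + I*sqrt(3))**2)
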